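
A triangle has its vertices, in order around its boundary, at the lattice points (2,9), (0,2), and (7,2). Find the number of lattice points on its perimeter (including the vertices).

Summing gcd(|Δx|,|Δy|) over the edges gives the boundary count: gcd(2,7) + gcd(7,0) + gcd(5,7) = 1+7+1 = 9.

9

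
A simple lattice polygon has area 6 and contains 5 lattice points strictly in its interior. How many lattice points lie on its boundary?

4

Pick's theorem gives A = I + B/2 − 1, so B = 2(A − I + 1) = 2(6 − 5 + 1) = 4.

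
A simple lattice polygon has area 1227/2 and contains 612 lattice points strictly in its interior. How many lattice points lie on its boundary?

5

Pick's theorem gives A = I + B/2 − 1, so B = 2(A − I + 1) = 2(1227/2 − 612 + 1) = 5.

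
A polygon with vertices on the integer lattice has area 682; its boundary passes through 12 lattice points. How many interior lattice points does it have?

677

From Pick's theorem, I = A − B/2 + 1 = 682 − 12/2 + 1 = 677.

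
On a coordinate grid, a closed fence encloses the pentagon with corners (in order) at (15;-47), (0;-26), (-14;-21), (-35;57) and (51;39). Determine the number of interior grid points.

4766

The shoelace formula gives twice the area as |(15·(-26) − 0·(-47)) + (0·(-21) − (-14)·(-26)) + ((-14)·57 − (-35)·(-21)) + ((-35)·39 − 51·57) + (51·(-47) − 15·39)| = 9541, so the area is 9541/2.
Along each edge there are gcd(|Δx|,|Δy|)+1 lattice points, so counting each shared vertex once the boundary has gcd(15,21) + gcd(14,5) + gcd(21,78) + gcd(86,18) + gcd(36,86) = 3+1+3+2+2 = 11.
By Pick's theorem A = I + B/2 − 1, so I = 9541/2 − 11/2 + 1 = 4766.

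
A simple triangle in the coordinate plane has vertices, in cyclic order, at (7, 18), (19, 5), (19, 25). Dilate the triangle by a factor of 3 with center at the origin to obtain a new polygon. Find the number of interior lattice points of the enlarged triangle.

1048

By the shoelace formula, twice the signed area is |[7·5 − 19·18] + [19·25 − 19·5] + [19·18 − 7·25]| = 240, so the area is 120.
Summing gcd(|Δx|,|Δy|) over the edges gives the boundary count: gcd(12,13) + gcd(0,20) + gcd(12,7) = 1+20+1 = 22.
Scaling by 3 multiplies the area by 3² = 9 (so the new area is 1080) and multiplies the boundary lattice-point count by 3, giving 66.
By Pick's theorem, the interior count of the dilated polygon is 1080 − 66/2 + 1 = 1048.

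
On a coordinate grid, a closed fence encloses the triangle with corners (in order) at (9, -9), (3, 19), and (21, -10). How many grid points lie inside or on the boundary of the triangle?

168

Using the shoelace formula, 2A = |(9·19 − 3·(-9)) + (3·(-10) − 21·19) + (21·(-9) − 9·(-10))| = 330, so the area is 165.
The number of boundary lattice points is Σ gcd(|Δx|,|Δy|) = gcd(6,28) + gcd(18,29) + gcd(12,1) = 2+1+1 = 4.
Pick's theorem gives I = A − B/2 + 1 = 165 − 4/2 + 1 = 164, so the closed region contains I + B = 164 + 4 = 168 lattice points.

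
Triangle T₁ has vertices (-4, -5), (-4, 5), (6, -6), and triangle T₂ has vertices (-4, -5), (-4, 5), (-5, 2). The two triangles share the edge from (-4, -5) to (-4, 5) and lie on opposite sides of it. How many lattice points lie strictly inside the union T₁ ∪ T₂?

54

The union is the simple quadrilateral with vertices (-4, -5), (6, -6), (-4, 5), (-5, 2) in order.
The shoelace formula gives twice the area as |[(-4)·(-6) − 6·(-5)] + [6·5 − (-4)·(-6)] + [(-4)·2 − (-5)·5] + [(-5)·(-5) − (-4)·2]| = 110, so the area is 55.
The number of boundary lattice points is Σ gcd(|Δx|,|Δy|) = gcd(10,1) + gcd(10,11) + gcd(1,3) + gcd(1,7) = 1+1+1+1 = 4.
By Pick's theorem I = A − B/2 + 1 = 55 − 4/2 + 1 = 54.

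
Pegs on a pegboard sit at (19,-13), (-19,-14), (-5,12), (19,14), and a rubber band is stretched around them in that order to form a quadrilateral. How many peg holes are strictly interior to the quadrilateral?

By the shoelace formula, twice the signed area is |[19·(-14) − (-19)·(-13)] + [(-19)·12 − (-5)·(-14)] + [(-5)·14 − 19·12] + [19·(-13) − 19·14]| = 1622, so the area is 811.
The number of boundary lattice points is Σ gcd(|Δx|,|Δy|) = gcd(38,1) + gcd(14,26) + gcd(24,2) + gcd(0,27) = 1+2+2+27 = 32.
By Pick's theorem A = I + B/2 − 1, so I = 811 − 32/2 + 1 = 796.

796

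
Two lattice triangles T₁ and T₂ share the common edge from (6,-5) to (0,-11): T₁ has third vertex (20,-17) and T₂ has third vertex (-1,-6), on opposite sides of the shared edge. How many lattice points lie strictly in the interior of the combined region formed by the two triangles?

The union is the simple quadrilateral with vertices (6,-5), (20,-17), (0,-11), (-1,-6) in order.
The shoelace formula gives twice the area as |[6·(-17) − 20·(-5)] + [20·(-11) − 0·(-17)] + [0·(-6) − (-1)·(-11)] + [(-1)·(-5) − 6·(-6)]| = 192, so the area is 96.
Summing gcd(|Δx|,|Δy|) over the edges gives the boundary count: gcd(14,12) + gcd(20,6) + gcd(1,5) + gcd(7,1) = 2+2+1+1 = 6.
By Pick's theorem I = A − B/2 + 1 = 96 − 6/2 + 1 = 94.

94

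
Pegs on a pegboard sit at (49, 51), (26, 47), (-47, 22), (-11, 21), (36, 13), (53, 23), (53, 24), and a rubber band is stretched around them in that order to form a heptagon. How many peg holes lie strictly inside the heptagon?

By the shoelace formula, twice the signed area is |(49·47 − 26·51) + (26·22 − (-47)·47) + ((-47)·21 − (-11)·22) + ((-11)·13 − 36·21) + (36·23 − 53·13) + (53·24 − 53·23) + (53·51 − 49·24)| = 3833, so the area is 1916.5.
Along each edge there are gcd(|Δx|,|Δy|)+1 lattice points, so counting each shared vertex once the boundary has gcd(23,4) + gcd(73,25) + gcd(36,1) + gcd(47,8) + gcd(17,10) + gcd(0,1) + gcd(4,27) = 1+1+1+1+1+1+1 = 7.
By Pick's theorem A = I + B/2 − 1, so I = 1916.5 − 7/2 + 1 = 1914.

1914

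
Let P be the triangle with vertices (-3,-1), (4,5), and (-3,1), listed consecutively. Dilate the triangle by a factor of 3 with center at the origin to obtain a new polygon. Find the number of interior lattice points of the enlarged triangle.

The shoelace formula gives twice the area as |((-3)·5 − 4·(-1)) + (4·1 − (-3)·5) + ((-3)·(-1) − (-3)·1)| = 14, so the area is 7.
Along each edge there are gcd(|Δx|,|Δy|)+1 lattice points, so counting each shared vertex once the boundary has gcd(7,6) + gcd(7,4) + gcd(0,2) = 1+1+2 = 4.
Scaling by 3 multiplies the area by 3² = 9 (so the new area is 63) and multiplies the boundary lattice-point count by 3, giving 12.
By Pick's theorem, the interior count of the dilated polygon is 63 − 12/2 + 1 = 58.

58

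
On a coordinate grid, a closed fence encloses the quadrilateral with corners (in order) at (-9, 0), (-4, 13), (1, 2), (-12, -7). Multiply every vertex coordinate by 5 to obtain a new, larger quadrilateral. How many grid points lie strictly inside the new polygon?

By the shoelace formula, twice the signed area is |[(-9)·13 − (-4)·0] + [(-4)·2 − 1·13] + [1·(-7) − (-12)·2] + [(-12)·0 − (-9)·(-7)]| = 184, so the area is 92.
Along each edge there are gcd(|Δx|,|Δy|)+1 lattice points, so counting each shared vertex once the boundary has gcd(5,13) + gcd(5,11) + gcd(13,9) + gcd(3,7) = 1+1+1+1 = 4.
Scaling by 5 multiplies the area by 5² = 25 (so the new area is 2300) and multiplies the boundary lattice-point count by 5, giving 20.
By Pick's theorem, the interior count of the dilated polygon is 2300 − 20/2 + 1 = 2291.

2291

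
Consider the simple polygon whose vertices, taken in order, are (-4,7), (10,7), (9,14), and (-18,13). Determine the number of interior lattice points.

Using the shoelace formula, 2A = |((-4)·7 − 10·7) + (10·14 − 9·7) + (9·13 − (-18)·14) + ((-18)·7 − (-4)·13)| = 274, so the area is 137.
Along each edge there are gcd(|Δx|,|Δy|)+1 lattice points, so counting each shared vertex once the boundary has gcd(14,0) + gcd(1,7) + gcd(27,1) + gcd(14,6) = 14+1+1+2 = 18.
Pick's theorem gives I = A − B/2 + 1 = 137 − 18/2 + 1 = 129.

129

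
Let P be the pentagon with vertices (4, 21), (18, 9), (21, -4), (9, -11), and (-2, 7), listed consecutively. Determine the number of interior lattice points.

The shoelace formula gives twice the area as |(4·9 − 18·21) + (18·(-4) − 21·9) + (21·(-11) − 9·(-4)) + (9·7 − (-2)·(-11)) + ((-2)·21 − 4·7)| = 827, so the area is 827/2.
Along each edge there are gcd(|Δx|,|Δy|)+1 lattice points, so counting each shared vertex once the boundary has gcd(14,12) + gcd(3,13) + gcd(12,7) + gcd(11,18) + gcd(6,14) = 2+1+1+1+2 = 7.
Pick's theorem gives I = A − B/2 + 1 = 827/2 − 7/2 + 1 = 411.

411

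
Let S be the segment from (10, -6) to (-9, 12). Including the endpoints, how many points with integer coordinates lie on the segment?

2

The number of lattice points on a segment between lattice points is gcd(|Δx|,|Δy|) + 1 = gcd(19,18) + 1 = 1 + 1 = 2.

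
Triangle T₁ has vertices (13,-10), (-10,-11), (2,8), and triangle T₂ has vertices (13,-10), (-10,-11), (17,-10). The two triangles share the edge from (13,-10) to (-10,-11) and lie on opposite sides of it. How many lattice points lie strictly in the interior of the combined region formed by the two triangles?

The union is the simple quadrilateral with vertices (13,-10), (2,8), (-10,-11), (17,-10) in order.
The shoelace formula gives twice the area as |(13·8 − 2·(-10)) + (2·(-11) − (-10)·8) + ((-10)·(-10) − 17·(-11)) + (17·(-10) − 13·(-10))| = 429, so the area is 429/2.
Summing gcd(|Δx|,|Δy|) over the edges gives the boundary count: gcd(11,18) + gcd(12,19) + gcd(27,1) + gcd(4,0) = 1+1+1+4 = 7.
By Pick's theorem I = A − B/2 + 1 = 429/2 − 7/2 + 1 = 212.

212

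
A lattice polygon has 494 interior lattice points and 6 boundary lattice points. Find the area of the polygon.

496

Pick's theorem states A = I + B/2 − 1, so A = 494 + 6/2 − 1 = 496.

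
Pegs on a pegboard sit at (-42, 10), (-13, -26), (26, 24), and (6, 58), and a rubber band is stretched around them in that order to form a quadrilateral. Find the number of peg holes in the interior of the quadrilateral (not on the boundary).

2698

Using the shoelace formula, 2A = |((-42)·(-26) − (-13)·10) + ((-13)·24 − 26·(-26)) + (26·58 − 6·24) + (6·10 − (-42)·58)| = 5446, so the area is 2723.
Summing gcd(|Δx|,|Δy|) over the edges gives the boundary count: gcd(29,36) + gcd(39,50) + gcd(20,34) + gcd(48,48) = 1+1+2+48 = 52.
Pick's theorem gives I = A − B/2 + 1 = 2723 − 52/2 + 1 = 2698.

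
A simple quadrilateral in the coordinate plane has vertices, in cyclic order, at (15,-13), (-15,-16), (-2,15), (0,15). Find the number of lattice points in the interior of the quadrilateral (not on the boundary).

By the shoelace formula, twice the signed area is |[15·(-16) − (-15)·(-13)] + [(-15)·15 − (-2)·(-16)] + [(-2)·15 − 0·15] + [0·(-13) − 15·15]| = 947, so the area is 947/2.
Summing gcd(|Δx|,|Δy|) over the edges gives the boundary count: gcd(30,3) + gcd(13,31) + gcd(2,0) + gcd(15,28) = 3+1+2+1 = 7.
Pick's theorem gives I = A − B/2 + 1 = 947/2 − 7/2 + 1 = 471.

471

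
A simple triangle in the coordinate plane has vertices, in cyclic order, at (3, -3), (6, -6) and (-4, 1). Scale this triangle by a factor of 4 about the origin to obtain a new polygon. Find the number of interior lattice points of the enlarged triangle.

Using the shoelace formula, 2A = |[3·(-6) − 6·(-3)] + [6·1 − (-4)·(-6)] + [(-4)·(-3) − 3·1]| = 9, so the area is 4.5.
Along each edge there are gcd(|Δx|,|Δy|)+1 lattice points, so counting each shared vertex once the boundary has gcd(3,3) + gcd(10,7) + gcd(7,4) = 3+1+1 = 5.
Scaling by 4 multiplies the area by 4² = 16 (so the new area is 72) and multiplies the boundary lattice-point count by 4, giving 20.
By Pick's theorem, the interior count of the dilated polygon is 72 − 20/2 + 1 = 63.

63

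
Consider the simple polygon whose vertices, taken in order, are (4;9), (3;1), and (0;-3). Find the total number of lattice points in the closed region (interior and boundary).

14

By the shoelace formula, twice the signed area is |(4·1 − 3·9) + (3·(-3) − 0·1) + (0·9 − 4·(-3))| = 20, so the area is 10.
The number of boundary lattice points is Σ gcd(|Δx|,|Δy|) = gcd(1,8) + gcd(3,4) + gcd(4,12) = 1+1+4 = 6.
Pick's theorem gives I = A − B/2 + 1 = 10 − 6/2 + 1 = 8, so the closed region contains I + B = 8 + 6 = 14 lattice points.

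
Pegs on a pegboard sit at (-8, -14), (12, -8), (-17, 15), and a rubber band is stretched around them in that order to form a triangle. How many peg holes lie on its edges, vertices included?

The number of boundary lattice points is Σ gcd(|Δx|,|Δy|) = gcd(20,6) + gcd(29,23) + gcd(9,29) = 2+1+1 = 4.

4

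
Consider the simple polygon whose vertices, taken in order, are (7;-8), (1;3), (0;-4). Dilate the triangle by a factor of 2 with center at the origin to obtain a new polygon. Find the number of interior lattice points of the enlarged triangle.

104

The shoelace formula gives twice the area as |[7·3 − 1·(-8)] + [1·(-4) − 0·3] + [0·(-8) − 7·(-4)]| = 53, so the area is 26.5.
The number of boundary lattice points is Σ gcd(|Δx|,|Δy|) = gcd(6,11) + gcd(1,7) + gcd(7,4) = 1+1+1 = 3.
Scaling by 2 multiplies the area by 2² = 4 (so the new area is 106) and multiplies the boundary lattice-point count by 2, giving 6.
By Pick's theorem, the interior count of the dilated polygon is 106 − 6/2 + 1 = 104.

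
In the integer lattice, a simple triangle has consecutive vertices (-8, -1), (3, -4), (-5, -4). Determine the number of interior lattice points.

The shoelace formula gives twice the area as |[(-8)·(-4) − 3·(-1)] + [3·(-4) − (-5)·(-4)] + [(-5)·(-1) − (-8)·(-4)]| = 24, so the area is 12.
Along each edge there are gcd(|Δx|,|Δy|)+1 lattice points, so counting each shared vertex once the boundary has gcd(11,3) + gcd(8,0) + gcd(3,3) = 1+8+3 = 12.
By Pick's theorem A = I + B/2 − 1, so I = 12 − 12/2 + 1 = 7.

7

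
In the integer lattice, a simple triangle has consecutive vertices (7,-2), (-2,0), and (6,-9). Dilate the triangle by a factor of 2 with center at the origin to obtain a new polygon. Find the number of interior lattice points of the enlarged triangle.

128

The shoelace formula gives twice the area as |[7·0 − (-2)·(-2)] + [(-2)·(-9) − 6·0] + [6·(-2) − 7·(-9)]| = 65, so the area is 65/2.
The number of boundary lattice points is Σ gcd(|Δx|,|Δy|) = gcd(9,2) + gcd(8,9) + gcd(1,7) = 1+1+1 = 3.
Scaling by 2 multiplies the area by 2² = 4 (so the new area is 130) and multiplies the boundary lattice-point count by 2, giving 6.
By Pick's theorem, the interior count of the dilated polygon is 130 − 6/2 + 1 = 128.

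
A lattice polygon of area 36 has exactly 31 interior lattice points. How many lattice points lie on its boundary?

12

Pick's theorem gives A = I + B/2 − 1, so B = 2(A − I + 1) = 2(36 − 31 + 1) = 12.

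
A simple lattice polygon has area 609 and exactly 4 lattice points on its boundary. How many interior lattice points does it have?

Pick's theorem A = I + B/2 − 1 rearranges to I = A − B/2 + 1 = 609 − 4/2 + 1 = 608.

608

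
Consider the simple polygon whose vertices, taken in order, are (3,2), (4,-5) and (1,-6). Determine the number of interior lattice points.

10

Using the shoelace formula, 2A = |(3·(-5) − 4·2) + (4·(-6) − 1·(-5)) + (1·2 − 3·(-6))| = 22, so the area is 11.
Along each edge there are gcd(|Δx|,|Δy|)+1 lattice points, so counting each shared vertex once the boundary has gcd(1,7) + gcd(3,1) + gcd(2,8) = 1+1+2 = 4.
Pick's theorem gives I = A − B/2 + 1 = 11 − 4/2 + 1 = 10.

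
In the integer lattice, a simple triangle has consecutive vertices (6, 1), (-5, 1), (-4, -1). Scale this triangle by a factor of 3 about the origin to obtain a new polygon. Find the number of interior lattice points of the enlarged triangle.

By the shoelace formula, twice the signed area is |[6·1 − (-5)·1] + [(-5)·(-1) − (-4)·1] + [(-4)·1 − 6·(-1)]| = 22, so the area is 11.
Along each edge there are gcd(|Δx|,|Δy|)+1 lattice points, so counting each shared vertex once the boundary has gcd(11,0) + gcd(1,2) + gcd(10,2) = 11+1+2 = 14.
Scaling by 3 multiplies the area by 3² = 9 (so the new area is 99) and multiplies the boundary lattice-point count by 3, giving 42.
By Pick's theorem, the interior count of the dilated polygon is 99 − 42/2 + 1 = 79.

79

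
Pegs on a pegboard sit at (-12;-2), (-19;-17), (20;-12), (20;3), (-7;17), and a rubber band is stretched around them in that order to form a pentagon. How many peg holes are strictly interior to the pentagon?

Using the shoelace formula, 2A = |((-12)·(-17) − (-19)·(-2)) + ((-19)·(-12) − 20·(-17)) + (20·3 − 20·(-12)) + (20·17 − (-7)·3) + ((-7)·(-2) − (-12)·17)| = 1613, so the area is 806.5.
The number of boundary lattice points is Σ gcd(|Δx|,|Δy|) = gcd(7,15) + gcd(39,5) + gcd(0,15) + gcd(27,14) + gcd(5,19) = 1+1+15+1+1 = 19.
Pick's theorem gives I = A − B/2 + 1 = 806.5 − 19/2 + 1 = 798.

798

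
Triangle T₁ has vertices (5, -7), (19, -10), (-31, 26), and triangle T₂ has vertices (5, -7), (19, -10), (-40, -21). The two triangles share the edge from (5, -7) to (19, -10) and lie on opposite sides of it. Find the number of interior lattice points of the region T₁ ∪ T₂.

The union is the simple quadrilateral with vertices (5, -7), (-31, 26), (19, -10), (-40, -21) in order.
By the shoelace formula, twice the signed area is |(5·26 − (-31)·(-7)) + ((-31)·(-10) − 19·26) + (19·(-21) − (-40)·(-10)) + ((-40)·(-7) − 5·(-21))| = 685, so the area is 685/2.
Along each edge there are gcd(|Δx|,|Δy|)+1 lattice points, so counting each shared vertex once the boundary has gcd(36,33) + gcd(50,36) + gcd(59,11) + gcd(45,14) = 3+2+1+1 = 7.
By Pick's theorem I = A − B/2 + 1 = 685/2 − 7/2 + 1 = 340.

340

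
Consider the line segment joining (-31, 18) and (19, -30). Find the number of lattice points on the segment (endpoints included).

3

The number of lattice points on a segment between lattice points is gcd(|Δx|,|Δy|) + 1 = gcd(50,48) + 1 = 2 + 1 = 3.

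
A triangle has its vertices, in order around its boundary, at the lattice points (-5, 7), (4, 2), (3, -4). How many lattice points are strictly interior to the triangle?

29

Using the shoelace formula, 2A = |((-5)·2 − 4·7) + (4·(-4) − 3·2) + (3·7 − (-5)·(-4))| = 59, so the area is 29.5.
Along each edge there are gcd(|Δx|,|Δy|)+1 lattice points, so counting each shared vertex once the boundary has gcd(9,5) + gcd(1,6) + gcd(8,11) = 1+1+1 = 3.
By Pick's theorem A = I + B/2 − 1, so I = 29.5 − 3/2 + 1 = 29.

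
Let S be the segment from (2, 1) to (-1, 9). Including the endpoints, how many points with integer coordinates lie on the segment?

2

The number of lattice points on a segment between lattice points is gcd(|Δx|,|Δy|) + 1 = gcd(3,8) + 1 = 1 + 1 = 2.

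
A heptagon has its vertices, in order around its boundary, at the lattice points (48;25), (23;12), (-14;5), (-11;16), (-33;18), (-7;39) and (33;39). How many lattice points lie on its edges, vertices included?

The number of boundary lattice points is Σ gcd(|Δx|,|Δy|) = gcd(25,13) + gcd(37,7) + gcd(3,11) + gcd(22,2) + gcd(26,21) + gcd(40,0) + gcd(15,14) = 1+1+1+2+1+40+1 = 47.

47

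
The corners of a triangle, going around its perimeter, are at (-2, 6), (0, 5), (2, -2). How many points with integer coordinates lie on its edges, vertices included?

Along each edge there are gcd(|Δx|,|Δy|)+1 lattice points, so counting each shared vertex once the boundary has gcd(2,1) + gcd(2,7) + gcd(4,8) = 1+1+4 = 6.

6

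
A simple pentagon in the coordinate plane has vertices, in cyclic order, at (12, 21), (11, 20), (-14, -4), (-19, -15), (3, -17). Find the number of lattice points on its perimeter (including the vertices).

6

Summing gcd(|Δx|,|Δy|) over the edges gives the boundary count: gcd(1,1) + gcd(25,24) + gcd(5,11) + gcd(22,2) + gcd(9,38) = 1+1+1+2+1 = 6.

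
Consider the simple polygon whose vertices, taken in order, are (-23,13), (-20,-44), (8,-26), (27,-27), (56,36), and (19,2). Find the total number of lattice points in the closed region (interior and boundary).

2423

Using the shoelace formula, 2A = |[(-23)·(-44) − (-20)·13] + [(-20)·(-26) − 8·(-44)] + [8·(-27) − 27·(-26)] + [27·36 − 56·(-27)] + [56·2 − 19·36] + [19·13 − (-23)·2]| = 4835, so the area is 4835/2.
Along each edge there are gcd(|Δx|,|Δy|)+1 lattice points, so counting each shared vertex once the boundary has gcd(3,57) + gcd(28,18) + gcd(19,1) + gcd(29,63) + gcd(37,34) + gcd(42,11) = 3+2+1+1+1+1 = 9.
Pick's theorem gives I = A − B/2 + 1 = 4835/2 − 9/2 + 1 = 2414, so the closed region contains I + B = 2414 + 9 = 2423 lattice points.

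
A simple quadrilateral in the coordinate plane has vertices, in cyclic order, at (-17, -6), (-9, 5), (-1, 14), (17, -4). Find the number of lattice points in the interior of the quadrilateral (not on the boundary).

The shoelace formula gives twice the area as |[(-17)·5 − (-9)·(-6)] + [(-9)·14 − (-1)·5] + [(-1)·(-4) − 17·14] + [17·(-6) − (-17)·(-4)]| = 664, so the area is 332.
Along each edge there are gcd(|Δx|,|Δy|)+1 lattice points, so counting each shared vertex once the boundary has gcd(8,11) + gcd(8,9) + gcd(18,18) + gcd(34,2) = 1+1+18+2 = 22.
Pick's theorem gives I = A − B/2 + 1 = 332 − 22/2 + 1 = 322.

322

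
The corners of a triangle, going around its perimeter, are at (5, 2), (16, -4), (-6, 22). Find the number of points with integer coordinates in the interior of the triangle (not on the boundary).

By the shoelace formula, twice the signed area is |(5·(-4) − 16·2) + (16·22 − (-6)·(-4)) + ((-6)·2 − 5·22)| = 154, so the area is 77.
Summing gcd(|Δx|,|Δy|) over the edges gives the boundary count: gcd(11,6) + gcd(22,26) + gcd(11,20) = 1+2+1 = 4.
Pick's theorem gives I = A − B/2 + 1 = 77 − 4/2 + 1 = 76.

76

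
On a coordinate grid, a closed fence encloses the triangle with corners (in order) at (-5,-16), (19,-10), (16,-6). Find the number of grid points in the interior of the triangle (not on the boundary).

54

The shoelace formula gives twice the area as |[(-5)·(-10) − 19·(-16)] + [19·(-6) − 16·(-10)] + [16·(-16) − (-5)·(-6)]| = 114, so the area is 57.
Summing gcd(|Δx|,|Δy|) over the edges gives the boundary count: gcd(24,6) + gcd(3,4) + gcd(21,10) = 6+1+1 = 8.
By Pick's theorem A = I + B/2 − 1, so I = 57 − 8/2 + 1 = 54.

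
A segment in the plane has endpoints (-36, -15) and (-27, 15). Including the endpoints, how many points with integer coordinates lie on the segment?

The number of lattice points on a segment between lattice points is gcd(|Δx|,|Δy|) + 1 = gcd(9,30) + 1 = 3 + 1 = 4.

4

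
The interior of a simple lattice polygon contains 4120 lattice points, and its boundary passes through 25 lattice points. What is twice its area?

Pick's theorem states A = I + B/2 − 1, so A = 4120 + 25/2 − 1 = 8263/2.
Hence 2A = 8263.

8263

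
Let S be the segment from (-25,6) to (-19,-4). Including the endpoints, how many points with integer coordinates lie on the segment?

The number of lattice points on a segment between lattice points is gcd(|Δx|,|Δy|) + 1 = gcd(6,10) + 1 = 2 + 1 = 3.

3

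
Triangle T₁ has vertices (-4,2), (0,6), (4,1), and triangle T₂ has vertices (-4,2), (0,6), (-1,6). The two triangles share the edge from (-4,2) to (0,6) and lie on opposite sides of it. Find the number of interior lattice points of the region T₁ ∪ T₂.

The union is the simple quadrilateral with vertices (-4,2), (4,1), (0,6), (-1,6) in order.
The shoelace formula gives twice the area as |((-4)·1 − 4·2) + (4·6 − 0·1) + (0·6 − (-1)·6) + ((-1)·2 − (-4)·6)| = 40, so the area is 20.
Along each edge there are gcd(|Δx|,|Δy|)+1 lattice points, so counting each shared vertex once the boundary has gcd(8,1) + gcd(4,5) + gcd(1,0) + gcd(3,4) = 1+1+1+1 = 4.
By Pick's theorem I = A − B/2 + 1 = 20 − 4/2 + 1 = 19.

19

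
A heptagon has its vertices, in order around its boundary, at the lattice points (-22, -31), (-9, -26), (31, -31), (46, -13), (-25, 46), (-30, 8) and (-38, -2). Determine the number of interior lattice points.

The shoelace formula gives twice the area as |((-22)·(-26) − (-9)·(-31)) + ((-9)·(-31) − 31·(-26)) + (31·(-13) − 46·(-31)) + (46·46 − (-25)·(-13)) + ((-25)·8 − (-30)·46) + ((-30)·(-2) − (-38)·8) + ((-38)·(-31) − (-22)·(-2))| = 6870, so the area is 3435.
The number of boundary lattice points is Σ gcd(|Δx|,|Δy|) = gcd(13,5) + gcd(40,5) + gcd(15,18) + gcd(71,59) + gcd(5,38) + gcd(8,10) + gcd(16,29) = 1+5+3+1+1+2+1 = 14.
Pick's theorem gives I = A − B/2 + 1 = 3435 − 14/2 + 1 = 3429.

3429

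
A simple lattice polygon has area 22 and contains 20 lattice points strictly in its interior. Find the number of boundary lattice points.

6

Pick's theorem gives A = I + B/2 − 1, so B = 2(A − I + 1) = 2(22 − 20 + 1) = 6.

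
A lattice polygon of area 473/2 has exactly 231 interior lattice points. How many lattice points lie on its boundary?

13

Pick's theorem gives A = I + B/2 − 1, so B = 2(A − I + 1) = 2(473/2 − 231 + 1) = 13.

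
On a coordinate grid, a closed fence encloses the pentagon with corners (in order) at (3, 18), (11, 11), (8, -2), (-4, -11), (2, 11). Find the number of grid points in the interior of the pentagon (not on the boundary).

The shoelace formula gives twice the area as |(3·11 − 11·18) + (11·(-2) − 8·11) + (8·(-11) − (-4)·(-2)) + ((-4)·11 − 2·(-11)) + (2·18 − 3·11)| = 390, so the area is 195.
Along each edge there are gcd(|Δx|,|Δy|)+1 lattice points, so counting each shared vertex once the boundary has gcd(8,7) + gcd(3,13) + gcd(12,9) + gcd(6,22) + gcd(1,7) = 1+1+3+2+1 = 8.
By Pick's theorem A = I + B/2 − 1, so I = 195 − 8/2 + 1 = 192.

192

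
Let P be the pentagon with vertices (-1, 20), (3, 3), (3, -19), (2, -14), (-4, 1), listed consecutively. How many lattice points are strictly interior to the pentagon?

Using the shoelace formula, 2A = |((-1)·3 − 3·20) + (3·(-19) − 3·3) + (3·(-14) − 2·(-19)) + (2·1 − (-4)·(-14)) + ((-4)·20 − (-1)·1)| = 266, so the area is 133.
Summing gcd(|Δx|,|Δy|) over the edges gives the boundary count: gcd(4,17) + gcd(0,22) + gcd(1,5) + gcd(6,15) + gcd(3,19) = 1+22+1+3+1 = 28.
By Pick's theorem A = I + B/2 − 1, so I = 133 − 28/2 + 1 = 120.

120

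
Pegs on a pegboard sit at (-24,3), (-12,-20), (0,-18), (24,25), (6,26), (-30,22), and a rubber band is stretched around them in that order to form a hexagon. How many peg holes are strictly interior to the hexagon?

1490

The shoelace formula gives twice the area as |((-24)·(-20) − (-12)·3) + ((-12)·(-18) − 0·(-20)) + (0·25 − 24·(-18)) + (24·26 − 6·25) + (6·22 − (-30)·26) + ((-30)·3 − (-24)·22)| = 2988, so the area is 1494.
Along each edge there are gcd(|Δx|,|Δy|)+1 lattice points, so counting each shared vertex once the boundary has gcd(12,23) + gcd(12,2) + gcd(24,43) + gcd(18,1) + gcd(36,4) + gcd(6,19) = 1+2+1+1+4+1 = 10.
Pick's theorem gives I = A − B/2 + 1 = 1494 − 10/2 + 1 = 1490.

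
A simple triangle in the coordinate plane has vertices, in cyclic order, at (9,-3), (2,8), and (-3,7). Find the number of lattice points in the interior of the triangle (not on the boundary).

By the shoelace formula, twice the signed area is |(9·8 − 2·(-3)) + (2·7 − (-3)·8) + ((-3)·(-3) − 9·7)| = 62, so the area is 31.
The number of boundary lattice points is Σ gcd(|Δx|,|Δy|) = gcd(7,11) + gcd(5,1) + gcd(12,10) = 1+1+2 = 4.
By Pick's theorem A = I + B/2 − 1, so I = 31 − 4/2 + 1 = 30.

30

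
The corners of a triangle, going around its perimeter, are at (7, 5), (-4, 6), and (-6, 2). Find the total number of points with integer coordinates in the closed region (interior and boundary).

26

The shoelace formula gives twice the area as |(7·6 − (-4)·5) + ((-4)·2 − (-6)·6) + ((-6)·5 − 7·2)| = 46, so the area is 23.
Summing gcd(|Δx|,|Δy|) over the edges gives the boundary count: gcd(11,1) + gcd(2,4) + gcd(13,3) = 1+2+1 = 4.
Pick's theorem gives I = A − B/2 + 1 = 23 − 4/2 + 1 = 22, so the closed region contains I + B = 22 + 4 = 26 lattice points.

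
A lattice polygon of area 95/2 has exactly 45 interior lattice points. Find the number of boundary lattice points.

7

Pick's theorem gives A = I + B/2 − 1, so B = 2(A − I + 1) = 2(95/2 − 45 + 1) = 7.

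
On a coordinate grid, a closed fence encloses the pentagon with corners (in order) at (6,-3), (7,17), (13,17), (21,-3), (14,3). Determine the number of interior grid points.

159

The shoelace formula gives twice the area as |(6·17 − 7·(-3)) + (7·17 − 13·17) + (13·(-3) − 21·17) + (21·3 − 14·(-3)) + (14·(-3) − 6·3)| = 330, so the area is 165.
Along each edge there are gcd(|Δx|,|Δy|)+1 lattice points, so counting each shared vertex once the boundary has gcd(1,20) + gcd(6,0) + gcd(8,20) + gcd(7,6) + gcd(8,6) = 1+6+4+1+2 = 14.
Pick's theorem gives I = A − B/2 + 1 = 165 − 14/2 + 1 = 159.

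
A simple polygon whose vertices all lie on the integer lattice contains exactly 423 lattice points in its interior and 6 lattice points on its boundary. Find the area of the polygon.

By Pick's theorem, A = I + B/2 − 1 = 423 + 6/2 − 1 = 425.

425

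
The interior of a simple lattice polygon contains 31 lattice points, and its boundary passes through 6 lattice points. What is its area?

33

Pick's theorem states A = I + B/2 − 1, so A = 31 + 6/2 − 1 = 33.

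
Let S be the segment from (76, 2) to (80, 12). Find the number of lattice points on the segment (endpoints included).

3

The number of lattice points on a segment between lattice points is gcd(|Δx|,|Δy|) + 1 = gcd(4,10) + 1 = 2 + 1 = 3.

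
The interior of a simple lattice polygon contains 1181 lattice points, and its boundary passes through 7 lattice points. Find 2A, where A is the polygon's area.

By Pick's theorem, A = I + B/2 − 1 = 1181 + 7/2 − 1 = 2367/2.
Hence 2A = 2367.

2367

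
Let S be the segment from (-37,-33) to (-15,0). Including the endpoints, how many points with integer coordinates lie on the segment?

The number of lattice points on a segment between lattice points is gcd(|Δx|,|Δy|) + 1 = gcd(22,33) + 1 = 11 + 1 = 12.

12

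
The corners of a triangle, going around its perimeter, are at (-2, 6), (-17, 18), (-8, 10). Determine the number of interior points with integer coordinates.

4

By the shoelace formula, twice the signed area is |[(-2)·18 − (-17)·6] + [(-17)·10 − (-8)·18] + [(-8)·6 − (-2)·10]| = 12, so the area is 6.
Summing gcd(|Δx|,|Δy|) over the edges gives the boundary count: gcd(15,12) + gcd(9,8) + gcd(6,4) = 3+1+2 = 6.
Pick's theorem gives I = A − B/2 + 1 = 6 − 6/2 + 1 = 4.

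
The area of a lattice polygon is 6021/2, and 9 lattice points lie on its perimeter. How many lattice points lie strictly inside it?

3007

From Pick's theorem, I = A − B/2 + 1 = 6021/2 − 9/2 + 1 = 3007.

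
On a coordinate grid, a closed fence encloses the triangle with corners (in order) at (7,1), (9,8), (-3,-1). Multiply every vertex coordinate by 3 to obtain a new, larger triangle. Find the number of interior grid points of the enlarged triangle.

289

By the shoelace formula, twice the signed area is |(7·8 − 9·1) + (9·(-1) − (-3)·8) + ((-3)·1 − 7·(-1))| = 66, so the area is 33.
Summing gcd(|Δx|,|Δy|) over the edges gives the boundary count: gcd(2,7) + gcd(12,9) + gcd(10,2) = 1+3+2 = 6.
Scaling by 3 multiplies the area by 3² = 9 (so the new area is 297) and multiplies the boundary lattice-point count by 3, giving 18.
By Pick's theorem, the interior count of the dilated polygon is 297 − 18/2 + 1 = 289.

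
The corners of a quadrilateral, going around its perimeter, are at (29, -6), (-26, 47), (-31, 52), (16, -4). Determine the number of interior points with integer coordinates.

309

The shoelace formula gives twice the area as |[29·47 − (-26)·(-6)] + [(-26)·52 − (-31)·47] + [(-31)·(-4) − 16·52] + [16·(-6) − 29·(-4)]| = 624, so the area is 312.
The number of boundary lattice points is Σ gcd(|Δx|,|Δy|) = gcd(55,53) + gcd(5,5) + gcd(47,56) + gcd(13,2) = 1+5+1+1 = 8.
Pick's theorem gives I = A − B/2 + 1 = 312 − 8/2 + 1 = 309.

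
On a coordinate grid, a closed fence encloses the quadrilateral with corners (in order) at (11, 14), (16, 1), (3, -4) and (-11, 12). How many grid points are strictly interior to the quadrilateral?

285

By the shoelace formula, twice the signed area is |(11·1 − 16·14) + (16·(-4) − 3·1) + (3·12 − (-11)·(-4)) + ((-11)·14 − 11·12)| = 574, so the area is 287.
The number of boundary lattice points is Σ gcd(|Δx|,|Δy|) = gcd(5,13) + gcd(13,5) + gcd(14,16) + gcd(22,2) = 1+1+2+2 = 6.
By Pick's theorem A = I + B/2 − 1, so I = 287 − 6/2 + 1 = 285.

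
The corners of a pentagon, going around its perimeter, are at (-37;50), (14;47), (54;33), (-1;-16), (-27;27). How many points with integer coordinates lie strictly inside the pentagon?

Using the shoelace formula, 2A = |[(-37)·47 − 14·50] + [14·33 − 54·47] + [54·(-16) − (-1)·33] + [(-1)·27 − (-27)·(-16)] + [(-27)·50 − (-37)·27]| = 6156, so the area is 3078.
Along each edge there are gcd(|Δx|,|Δy|)+1 lattice points, so counting each shared vertex once the boundary has gcd(51,3) + gcd(40,14) + gcd(55,49) + gcd(26,43) + gcd(10,23) = 3+2+1+1+1 = 8.
Pick's theorem gives I = A − B/2 + 1 = 3078 − 8/2 + 1 = 3075.

3075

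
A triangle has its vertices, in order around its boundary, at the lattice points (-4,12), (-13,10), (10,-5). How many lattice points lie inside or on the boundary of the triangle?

By the shoelace formula, twice the signed area is |[(-4)·10 − (-13)·12] + [(-13)·(-5) − 10·10] + [10·12 − (-4)·(-5)]| = 181, so the area is 181/2.
Summing gcd(|Δx|,|Δy|) over the edges gives the boundary count: gcd(9,2) + gcd(23,15) + gcd(14,17) = 1+1+1 = 3.
Pick's theorem gives I = A − B/2 + 1 = 181/2 − 3/2 + 1 = 90, so the closed region contains I + B = 90 + 3 = 93 lattice points.

93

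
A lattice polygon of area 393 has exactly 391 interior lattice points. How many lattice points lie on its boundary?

6

Pick's theorem gives A = I + B/2 − 1, so B = 2(A − I + 1) = 2(393 − 391 + 1) = 6.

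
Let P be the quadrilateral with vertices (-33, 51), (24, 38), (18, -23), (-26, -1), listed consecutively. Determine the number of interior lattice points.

By the shoelace formula, twice the signed area is |((-33)·38 − 24·51) + (24·(-23) − 18·38) + (18·(-1) − (-26)·(-23)) + ((-26)·51 − (-33)·(-1))| = 5689, so the area is 2844.5.
Summing gcd(|Δx|,|Δy|) over the edges gives the boundary count: gcd(57,13) + gcd(6,61) + gcd(44,22) + gcd(7,52) = 1+1+22+1 = 25.
By Pick's theorem A = I + B/2 − 1, so I = 2844.5 − 25/2 + 1 = 2833.

2833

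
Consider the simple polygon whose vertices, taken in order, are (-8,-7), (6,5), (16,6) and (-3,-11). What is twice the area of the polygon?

Using the shoelace formula, 2A = |[(-8)·5 − 6·(-7)] + [6·6 − 16·5] + [16·(-11) − (-3)·6] + [(-3)·(-7) − (-8)·(-11)]| = 267, so the area is 267/2.

267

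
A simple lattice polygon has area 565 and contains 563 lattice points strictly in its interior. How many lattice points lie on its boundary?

6

Pick's theorem gives A = I + B/2 − 1, so B = 2(A − I + 1) = 2(565 − 563 + 1) = 6.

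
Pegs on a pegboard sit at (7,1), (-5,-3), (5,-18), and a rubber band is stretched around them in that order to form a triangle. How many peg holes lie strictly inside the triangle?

106

Using the shoelace formula, 2A = |[7·(-3) − (-5)·1] + [(-5)·(-18) − 5·(-3)] + [5·1 − 7·(-18)]| = 220, so the area is 110.
The number of boundary lattice points is Σ gcd(|Δx|,|Δy|) = gcd(12,4) + gcd(10,15) + gcd(2,19) = 4+5+1 = 10.
Pick's theorem gives I = A − B/2 + 1 = 110 − 10/2 + 1 = 106.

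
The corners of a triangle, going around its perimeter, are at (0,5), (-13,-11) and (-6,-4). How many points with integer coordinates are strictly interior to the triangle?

Using the shoelace formula, 2A = |(0·(-11) − (-13)·5) + ((-13)·(-4) − (-6)·(-11)) + ((-6)·5 − 0·(-4))| = 21, so the area is 10.5.
Summing gcd(|Δx|,|Δy|) over the edges gives the boundary count: gcd(13,16) + gcd(7,7) + gcd(6,9) = 1+7+3 = 11.
By Pick's theorem A = I + B/2 − 1, so I = 10.5 − 11/2 + 1 = 6.

6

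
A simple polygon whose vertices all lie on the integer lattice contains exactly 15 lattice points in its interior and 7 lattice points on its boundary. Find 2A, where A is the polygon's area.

35

By Pick's theorem, A = I + B/2 − 1 = 15 + 7/2 − 1 = 35/2.
Hence 2A = 35.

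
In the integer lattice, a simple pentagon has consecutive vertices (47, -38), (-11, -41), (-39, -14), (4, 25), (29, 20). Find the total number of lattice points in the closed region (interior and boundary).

3704

The shoelace formula gives twice the area as |[47·(-41) − (-11)·(-38)] + [(-11)·(-14) − (-39)·(-41)] + [(-39)·25 − 4·(-14)] + [4·20 − 29·25] + [29·(-38) − 47·20]| = 7396, so the area is 3698.
The number of boundary lattice points is Σ gcd(|Δx|,|Δy|) = gcd(58,3) + gcd(28,27) + gcd(43,39) + gcd(25,5) + gcd(18,58) = 1+1+1+5+2 = 10.
Pick's theorem gives I = A − B/2 + 1 = 3698 − 10/2 + 1 = 3694, so the closed region contains I + B = 3694 + 10 = 3704 lattice points.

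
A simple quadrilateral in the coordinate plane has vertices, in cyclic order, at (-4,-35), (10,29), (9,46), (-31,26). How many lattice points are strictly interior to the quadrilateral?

1630

By the shoelace formula, twice the signed area is |[(-4)·29 − 10·(-35)] + [10·46 − 9·29] + [9·26 − (-31)·46] + [(-31)·(-35) − (-4)·26]| = 3282, so the area is 1641.
The number of boundary lattice points is Σ gcd(|Δx|,|Δy|) = gcd(14,64) + gcd(1,17) + gcd(40,20) + gcd(27,61) = 2+1+20+1 = 24.
Pick's theorem gives I = A − B/2 + 1 = 1641 − 24/2 + 1 = 1630.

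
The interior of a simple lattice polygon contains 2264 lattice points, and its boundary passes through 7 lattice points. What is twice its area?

4533

By Pick's theorem, A = I + B/2 − 1 = 2264 + 7/2 − 1 = 4533/2.
Hence 2A = 4533.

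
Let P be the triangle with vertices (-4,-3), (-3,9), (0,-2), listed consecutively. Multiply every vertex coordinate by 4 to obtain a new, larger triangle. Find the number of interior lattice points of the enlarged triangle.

By the shoelace formula, twice the signed area is |((-4)·9 − (-3)·(-3)) + ((-3)·(-2) − 0·9) + (0·(-3) − (-4)·(-2))| = 47, so the area is 47/2.
Along each edge there are gcd(|Δx|,|Δy|)+1 lattice points, so counting each shared vertex once the boundary has gcd(1,12) + gcd(3,11) + gcd(4,1) = 1+1+1 = 3.
Scaling by 4 multiplies the area by 4² = 16 (so the new area is 376) and multiplies the boundary lattice-point count by 4, giving 12.
By Pick's theorem, the interior count of the dilated polygon is 376 − 12/2 + 1 = 371.

371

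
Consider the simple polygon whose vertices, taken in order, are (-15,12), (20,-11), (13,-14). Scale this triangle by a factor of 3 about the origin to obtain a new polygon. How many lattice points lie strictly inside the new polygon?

By the shoelace formula, twice the signed area is |((-15)·(-11) − 20·12) + (20·(-14) − 13·(-11)) + (13·12 − (-15)·(-14))| = 266, so the area is 133.
Along each edge there are gcd(|Δx|,|Δy|)+1 lattice points, so counting each shared vertex once the boundary has gcd(35,23) + gcd(7,3) + gcd(28,26) = 1+1+2 = 4.
Scaling by 3 multiplies the area by 3² = 9 (so the new area is 1197) and multiplies the boundary lattice-point count by 3, giving 12.
By Pick's theorem, the interior count of the dilated polygon is 1197 − 12/2 + 1 = 1192.

1192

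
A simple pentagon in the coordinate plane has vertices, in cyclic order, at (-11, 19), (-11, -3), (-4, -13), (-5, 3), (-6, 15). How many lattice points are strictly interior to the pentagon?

By the shoelace formula, twice the signed area is |((-11)·(-3) − (-11)·19) + ((-11)·(-13) − (-4)·(-3)) + ((-4)·3 − (-5)·(-13)) + ((-5)·15 − (-6)·3) + ((-6)·19 − (-11)·15)| = 290, so the area is 145.
Summing gcd(|Δx|,|Δy|) over the edges gives the boundary count: gcd(0,22) + gcd(7,10) + gcd(1,16) + gcd(1,12) + gcd(5,4) = 22+1+1+1+1 = 26.
By Pick's theorem A = I + B/2 − 1, so I = 145 − 26/2 + 1 = 133.

133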